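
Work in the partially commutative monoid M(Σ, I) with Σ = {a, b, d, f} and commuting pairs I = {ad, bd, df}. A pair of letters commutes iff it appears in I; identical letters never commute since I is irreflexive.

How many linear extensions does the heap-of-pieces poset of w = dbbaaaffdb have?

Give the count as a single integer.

45

#0=d has no predecessor
#1=b has no predecessor
#2=b depends on [1:b]
#3=a depends on [2:b]
#4=a depends on [3:a]
#5=a depends on [4:a]
#6=f depends on [5:a]
#7=f depends on [6:f]
#8=d depends on [0:d]
#9=b depends on [7:f]
sources: [0:d, 1:b]
N(rest) = Σ N(rest − s) over sources s of rest; N(one piece) = 1:
  size 1 → [8]=1  [9]=1
  size 2 → [0,8]=1  [7,9]=1  [8,9]=2
  size 3 → [0,8,9]=3  [6,7,9]=1  [7,8,9]=3
  size 4 → [0,7,8,9]=6  [5,6,7,9]=1  [6,7,8,9]=4
  size 5 → [0,6,7,8,9]=10  [4,5,6,7,9]=1  [5,6,7,8,9]=5
  size 6 → [0,5,6,7,8,9]=15  [3,4,5,6,7,9]=1  [4,5,6,7,8,9]=6
  size 7 → [0,4,5,6,7,8,9]=21  [2,3,4,5,6,7,9]=1  [3,4,5,6,7,8,9]=7
  size 8 → [0,3,4,5,6,7,8,9]=28  [1,2,3,4,5,6,7,9]=1  [2,3,4,5,6,7,8,9]=8
  first=0(d) contributes 9
  first=1(b) contributes 36
|[w]| = 45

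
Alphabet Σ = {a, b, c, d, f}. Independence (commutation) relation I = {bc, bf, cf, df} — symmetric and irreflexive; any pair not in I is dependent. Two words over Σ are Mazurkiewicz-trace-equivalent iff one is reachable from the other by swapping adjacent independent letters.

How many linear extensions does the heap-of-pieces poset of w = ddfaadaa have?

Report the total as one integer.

0(d) covers ∅
1(d) covers 0:d
2(f) covers ∅
3(a) covers 1:d, 2:f
4(a) covers 3:a
5(d) covers 4:a
6(a) covers 5:d
7(a) covers 6:a
floor of heap: 0:d, 2:f
completions by unplaced set U, small U first (add the entries for U minus each lowest piece of U):
  |U|=1: {7}:1
  |U|=2: {6,7}:1
  |U|=3: {5,6,7}:1
  |U|=4: {4,5,6,7}:1
  |U|=5: {3,4,5,6,7}:1
  |U|=6: {1,3,4,5,6,7}:1  {2,3,4,5,6,7}:1
  start at 0(d): 2
  start at 2(f): 1
sum over floor = 3

3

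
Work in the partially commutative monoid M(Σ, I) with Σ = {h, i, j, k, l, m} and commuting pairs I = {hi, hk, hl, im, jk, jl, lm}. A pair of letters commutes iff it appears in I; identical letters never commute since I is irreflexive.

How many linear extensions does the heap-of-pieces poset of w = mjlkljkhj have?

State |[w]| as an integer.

#0=m has no predecessor
#1=j depends on [0:m]
#2=l has no predecessor
#3=k depends on [0:m, 2:l]
#4=l depends on [3:k]
#5=j depends on [1:j]
#6=k depends on [4:l]
#7=h depends on [5:j]
#8=j depends on [7:h]
sources: [0:m, 2:l]
N(rest) = Σ N(rest − s) over sources s of rest; N(one piece) = 1:
  size 1 → [6]=1  [8]=1
  size 2 → [4,6]=1  [6,8]=2  [7,8]=1
  size 3 → [3,4,6]=1  [4,6,8]=3  [5,7,8]=1  [6,7,8]=3
  size 4 → [1,5,7,8]=1  [2,3,4,6]=1  [3,4,6,8]=4  [4,6,7,8]=6  [5,6,7,8]=4
  size 5 → [1,5,6,7,8]=5  [2,3,4,6,8]=5  [3,4,6,7,8]=10  [4,5,6,7,8]=10
  size 6 → [1,4,5,6,7,8]=15  [2,3,4,6,7,8]=15  [3,4,5,6,7,8]=20
  size 7 → [1,3,4,5,6,7,8]=35  [2,3,4,5,6,7,8]=35
  first=0(m) contributes 70
  first=2(l) contributes 35
|[w]| = 105

105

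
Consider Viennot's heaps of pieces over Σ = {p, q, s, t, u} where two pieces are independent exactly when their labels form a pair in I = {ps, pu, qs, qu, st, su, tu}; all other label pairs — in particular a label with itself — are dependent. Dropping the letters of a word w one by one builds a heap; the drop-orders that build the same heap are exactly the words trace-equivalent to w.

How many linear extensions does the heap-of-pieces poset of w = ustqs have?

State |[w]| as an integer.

30

#0=u has no predecessor
#1=s has no predecessor
#2=t has no predecessor
#3=q depends on [2:t]
#4=s depends on [1:s]
sources: [0:u, 1:s, 2:t]
N(rest) = Σ N(rest − s) over sources s of rest; N(one piece) = 1:
  size 1 → [0]=1  [3]=1  [4]=1
  size 2 → [0,3]=2  [0,4]=2  [1,4]=1  [2,3]=1  [3,4]=2
  size 3 → [0,1,4]=3  [0,2,3]=3  [0,3,4]=6  [1,3,4]=3  [2,3,4]=3
  first=0(u) contributes 6
  first=1(s) contributes 12
  first=2(t) contributes 12
|[w]| = 30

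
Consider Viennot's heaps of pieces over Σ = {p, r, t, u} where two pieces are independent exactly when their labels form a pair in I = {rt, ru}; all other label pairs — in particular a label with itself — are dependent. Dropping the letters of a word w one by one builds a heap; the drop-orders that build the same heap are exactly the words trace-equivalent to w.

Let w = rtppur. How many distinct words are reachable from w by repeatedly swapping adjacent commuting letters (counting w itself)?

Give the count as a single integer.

drop 0:r onto floor
drop 1:t onto floor
drop 2:p onto {0:r, 1:t}
drop 3:p onto {2:p}
drop 4:u onto {3:p}
drop 5:r onto {3:p}
ground layer = {0:r, 1:t}
drop-orders for the pieces not yet dropped (sum over which currently-grounded one goes next):
  1 to go: {4} 1  {5} 1
  2 to go: {4,5} 2
  3 to go: {3,4,5} 2
  4 to go: {2,3,4,5} 2
  if 0:r drops first: 2 orders
  if 1:t drops first: 2 orders
heap linearizations: 4

4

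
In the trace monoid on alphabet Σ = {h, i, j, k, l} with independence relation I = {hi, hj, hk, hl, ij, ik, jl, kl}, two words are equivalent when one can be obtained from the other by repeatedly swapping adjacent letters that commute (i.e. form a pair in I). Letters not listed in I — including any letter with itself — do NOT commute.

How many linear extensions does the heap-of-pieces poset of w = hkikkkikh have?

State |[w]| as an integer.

756

drop 0:h onto floor
drop 1:k onto floor
drop 2:i onto floor
drop 3:k onto {1:k}
drop 4:k onto {3:k}
drop 5:k onto {4:k}
drop 6:i onto {2:i}
drop 7:k onto {5:k}
drop 8:h onto {0:h}
ground layer = {0:h, 1:k, 2:i}
drop-orders for the pieces not yet dropped (sum over which currently-grounded one goes next):
  1 to go: {6} 1  {7} 1  {8} 1
  2 to go: {0,8} 1  {2,6} 1  {5,7} 1  {6,7} 2  {6,8} 2  {7,8} 2
  3 to go: {0,6,8} 3  {0,7,8} 3  {2,6,7} 3  {2,6,8} 3  {4,5,7} 1  {5,6,7} 3  {5,7,8} 3  {6,7,8} 6
  4 to go: {0,2,6,8} 6  {0,5,7,8} 6  {0,6,7,8} 12  {2,5,6,7} 6  {2,6,7,8} 12  {3,4,5,7} 1  {4,5,6,7} 4  {4,5,7,8} 4  {5,6,7,8} 12
  5 to go: {0,2,6,7,8} 30  {0,4,5,7,8} 10  {0,5,6,7,8} 30  {1,3,4,5,7} 1  {2,4,5,6,7} 10  {2,5,6,7,8} 30  {3,4,5,6,7} 5  {3,4,5,7,8} 5  {4,5,6,7,8} 20
  6 to go: {0,2,5,6,7,8} 90  {0,3,4,5,7,8} 15  {0,4,5,6,7,8} 60  {1,3,4,5,6,7} 6  {1,3,4,5,7,8} 6  {2,3,4,5,6,7} 15  {2,4,5,6,7,8} 60  {3,4,5,6,7,8} 30
  7 to go: {0,1,3,4,5,7,8} 21  {0,2,4,5,6,7,8} 210  {0,3,4,5,6,7,8} 105  {1,2,3,4,5,6,7} 21  {1,3,4,5,6,7,8} 42  {2,3,4,5,6,7,8} 105
  if 0:h drops first: 168 orders
  if 1:k drops first: 420 orders
  if 2:i drops first: 168 orders
heap linearizations: 756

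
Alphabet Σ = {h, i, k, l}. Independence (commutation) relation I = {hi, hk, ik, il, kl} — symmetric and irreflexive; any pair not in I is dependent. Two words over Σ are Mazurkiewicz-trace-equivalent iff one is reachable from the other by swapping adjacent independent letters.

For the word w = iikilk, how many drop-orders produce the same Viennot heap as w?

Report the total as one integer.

0(i) covers ∅
1(i) covers 0:i
2(k) covers ∅
3(i) covers 1:i
4(l) covers ∅
5(k) covers 2:k
floor of heap: 0:i, 2:k, 4:l
completions by unplaced set U, small U first (add the entries for U minus each lowest piece of U):
  |U|=1: {3}:1  {4}:1  {5}:1
  |U|=2: {1,3}:1  {2,5}:1  {3,4}:2  {3,5}:2  {4,5}:2
  |U|=3: {0,1,3}:1  {1,3,4}:3  {1,3,5}:3  {2,3,5}:3  {2,4,5}:3  {3,4,5}:6
  |U|=4: {0,1,3,4}:4  {0,1,3,5}:4  {1,2,3,5}:6  {1,3,4,5}:12  {2,3,4,5}:12
  start at 0(i): 30
  start at 2(k): 20
  start at 4(l): 10
sum over floor = 60

60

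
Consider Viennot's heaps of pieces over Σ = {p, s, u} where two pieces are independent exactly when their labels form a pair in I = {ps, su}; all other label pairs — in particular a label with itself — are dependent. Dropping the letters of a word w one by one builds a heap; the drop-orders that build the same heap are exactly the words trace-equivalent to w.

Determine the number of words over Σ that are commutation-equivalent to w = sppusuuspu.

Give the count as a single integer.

120

drop 0:s onto floor
drop 1:p onto floor
drop 2:p onto {1:p}
drop 3:u onto {2:p}
drop 4:s onto {0:s}
drop 5:u onto {3:u}
drop 6:u onto {5:u}
drop 7:s onto {4:s}
drop 8:p onto {6:u}
drop 9:u onto {8:p}
ground layer = {0:s, 1:p}
drop-orders for the pieces not yet dropped (sum over which currently-grounded one goes next):
  1 to go: {7} 1  {9} 1
  2 to go: {4,7} 1  {7,9} 2  {8,9} 1
  3 to go: {0,4,7} 1  {4,7,9} 3  {6,8,9} 1  {7,8,9} 3
  4 to go: {0,4,7,9} 4  {4,7,8,9} 6  {5,6,8,9} 1  {6,7,8,9} 4
  5 to go: {0,4,7,8,9} 10  {3,5,6,8,9} 1  {4,6,7,8,9} 10  {5,6,7,8,9} 5
  6 to go: {0,4,6,7,8,9} 20  {2,3,5,6,8,9} 1  {3,5,6,7,8,9} 6  {4,5,6,7,8,9} 15
  7 to go: {0,4,5,6,7,8,9} 35  {1,2,3,5,6,8,9} 1  {2,3,5,6,7,8,9} 7  {3,4,5,6,7,8,9} 21
  8 to go: {0,3,4,5,6,7,8,9} 56  {1,2,3,5,6,7,8,9} 8  {2,3,4,5,6,7,8,9} 28
  if 0:s drops first: 36 orders
  if 1:p drops first: 84 orders
heap linearizations: 120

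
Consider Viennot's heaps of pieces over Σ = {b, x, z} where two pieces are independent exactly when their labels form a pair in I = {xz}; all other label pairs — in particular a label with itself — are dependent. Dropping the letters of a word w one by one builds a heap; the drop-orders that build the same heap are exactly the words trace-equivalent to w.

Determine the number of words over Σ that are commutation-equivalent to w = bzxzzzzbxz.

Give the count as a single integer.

0(b) covers ∅
1(z) covers 0:b
2(x) covers 0:b
3(z) covers 1:z
4(z) covers 3:z
5(z) covers 4:z
6(z) covers 5:z
7(b) covers 2:x, 6:z
8(x) covers 7:b
9(z) covers 7:b
floor of heap: 0:b
completions by unplaced set U, small U first (add the entries for U minus each lowest piece of U):
  |U|=1: {8}:1  {9}:1
  |U|=2: {8,9}:2
  |U|=3: {7,8,9}:2
  |U|=4: {2,7,8,9}:2  {6,7,8,9}:2
  |U|=5: {2,6,7,8,9}:4  {5,6,7,8,9}:2
  |U|=6: {2,5,6,7,8,9}:6  {4,5,6,7,8,9}:2
  |U|=7: {2,4,5,6,7,8,9}:8  {3,4,5,6,7,8,9}:2
  |U|=8: {1,3,4,5,6,7,8,9}:2  {2,3,4,5,6,7,8,9}:10
  start at 0(b): 12

12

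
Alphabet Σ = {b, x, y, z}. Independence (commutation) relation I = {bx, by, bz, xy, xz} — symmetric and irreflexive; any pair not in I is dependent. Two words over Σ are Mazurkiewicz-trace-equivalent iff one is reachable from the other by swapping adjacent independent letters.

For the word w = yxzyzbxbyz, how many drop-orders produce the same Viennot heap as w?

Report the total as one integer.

1260

#0=y has no predecessor
#1=x has no predecessor
#2=z depends on [0:y]
#3=y depends on [2:z]
#4=z depends on [3:y]
#5=b has no predecessor
#6=x depends on [1:x]
#7=b depends on [5:b]
#8=y depends on [4:z]
#9=z depends on [8:y]
sources: [0:y, 1:x, 5:b]
N(rest) = Σ N(rest − s) over sources s of rest; N(one piece) = 1:
  size 1 → [6]=1  [7]=1  [9]=1
  size 2 → [1,6]=1  [5,7]=1  [6,7]=2  [6,9]=2  [7,9]=2  [8,9]=1
  size 3 → [1,6,7]=3  [1,6,9]=3  [4,8,9]=1  [5,6,7]=3  [5,7,9]=3  [6,7,9]=6  [6,8,9]=3  [7,8,9]=3
  size 4 → [1,5,6,7]=6  [1,6,7,9]=12  [1,6,8,9]=6  [3,4,8,9]=1  [4,6,8,9]=4  [4,7,8,9]=4  [5,6,7,9]=12  [5,7,8,9]=6  [6,7,8,9]=12
  size 5 → [1,4,6,8,9]=10  [1,5,6,7,9]=30  [1,6,7,8,9]=30  [2,3,4,8,9]=1  [3,4,6,8,9]=5  [3,4,7,8,9]=5  [4,5,7,8,9]=10  [4,6,7,8,9]=20  [5,6,7,8,9]=30
  size 6 → [0,2,3,4,8,9]=1  [1,3,4,6,8,9]=15  [1,4,6,7,8,9]=60  [1,5,6,7,8,9]=90  [2,3,4,6,8,9]=6  [2,3,4,7,8,9]=6  [3,4,5,7,8,9]=15  [3,4,6,7,8,9]=30  [4,5,6,7,8,9]=60
  size 7 → [0,2,3,4,6,8,9]=7  [0,2,3,4,7,8,9]=7  [1,2,3,4,6,8,9]=21  [1,3,4,6,7,8,9]=105  [1,4,5,6,7,8,9]=210  [2,3,4,5,7,8,9]=21  [2,3,4,6,7,8,9]=42  [3,4,5,6,7,8,9]=105
  size 8 → [0,1,2,3,4,6,8,9]=28  [0,2,3,4,5,7,8,9]=28  [0,2,3,4,6,7,8,9]=56  [1,2,3,4,6,7,8,9]=168  [1,3,4,5,6,7,8,9]=420  [2,3,4,5,6,7,8,9]=168
  first=0(y) contributes 756
  first=1(x) contributes 252
  first=5(b) contributes 252
|[w]| = 1260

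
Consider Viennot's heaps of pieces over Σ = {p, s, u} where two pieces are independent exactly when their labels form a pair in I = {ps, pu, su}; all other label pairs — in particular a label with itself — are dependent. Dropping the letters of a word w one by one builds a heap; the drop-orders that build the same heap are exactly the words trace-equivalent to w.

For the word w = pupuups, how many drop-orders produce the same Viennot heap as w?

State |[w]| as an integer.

#0=p has no predecessor
#1=u has no predecessor
#2=p depends on [0:p]
#3=u depends on [1:u]
#4=u depends on [3:u]
#5=p depends on [2:p]
#6=s has no predecessor
sources: [0:p, 1:u, 6:s]
N(rest) = Σ N(rest − s) over sources s of rest; N(one piece) = 1:
  size 1 → [4]=1  [5]=1  [6]=1
  size 2 → [2,5]=1  [3,4]=1  [4,5]=2  [4,6]=2  [5,6]=2
  size 3 → [0,2,5]=1  [1,3,4]=1  [2,4,5]=3  [2,5,6]=3  [3,4,5]=3  [3,4,6]=3  [4,5,6]=6
  size 4 → [0,2,4,5]=4  [0,2,5,6]=4  [1,3,4,5]=4  [1,3,4,6]=4  [2,3,4,5]=6  [2,4,5,6]=12  [3,4,5,6]=12
  size 5 → [0,2,3,4,5]=10  [0,2,4,5,6]=20  [1,2,3,4,5]=10  [1,3,4,5,6]=20  [2,3,4,5,6]=30
  first=0(p) contributes 60
  first=1(u) contributes 60
  first=6(s) contributes 20
|[w]| = 140

140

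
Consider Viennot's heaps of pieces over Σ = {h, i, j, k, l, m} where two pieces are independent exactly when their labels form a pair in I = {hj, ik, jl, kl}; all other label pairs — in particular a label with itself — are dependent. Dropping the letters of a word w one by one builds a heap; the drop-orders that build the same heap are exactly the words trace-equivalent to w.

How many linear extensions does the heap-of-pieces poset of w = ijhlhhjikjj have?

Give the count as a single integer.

30

#0=i has no predecessor
#1=j depends on [0:i]
#2=h depends on [0:i]
#3=l depends on [2:h]
#4=h depends on [3:l]
#5=h depends on [4:h]
#6=j depends on [1:j]
#7=i depends on [5:h, 6:j]
#8=k depends on [5:h, 6:j]
#9=j depends on [7:i, 8:k]
#10=j depends on [9:j]
sources: [0:i]
N(rest) = Σ N(rest − s) over sources s of rest; N(one piece) = 1:
  size 1 → [10]=1
  size 2 → [9,10]=1
  size 3 → [7,9,10]=1  [8,9,10]=1
  size 4 → [7,8,9,10]=2
  size 5 → [5,7,8,9,10]=2  [6,7,8,9,10]=2
  size 6 → [1,6,7,8,9,10]=2  [4,5,7,8,9,10]=2  [5,6,7,8,9,10]=4
  size 7 → [1,5,6,7,8,9,10]=6  [3,4,5,7,8,9,10]=2  [4,5,6,7,8,9,10]=6
  size 8 → [1,4,5,6,7,8,9,10]=12  [2,3,4,5,7,8,9,10]=2  [3,4,5,6,7,8,9,10]=8
  size 9 → [1,3,4,5,6,7,8,9,10]=20  [2,3,4,5,6,7,8,9,10]=10
  first=0(i) contributes 30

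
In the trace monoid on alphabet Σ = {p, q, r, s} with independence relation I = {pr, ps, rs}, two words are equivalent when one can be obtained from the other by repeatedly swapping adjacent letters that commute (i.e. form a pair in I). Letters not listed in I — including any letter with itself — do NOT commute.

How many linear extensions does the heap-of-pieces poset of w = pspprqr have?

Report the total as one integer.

20

#0=p has no predecessor
#1=s has no predecessor
#2=p depends on [0:p]
#3=p depends on [2:p]
#4=r has no predecessor
#5=q depends on [1:s, 3:p, 4:r]
#6=r depends on [5:q]
sources: [0:p, 1:s, 4:r]
N(rest) = Σ N(rest − s) over sources s of rest; N(one piece) = 1:
  size 1 → [6]=1
  size 2 → [5,6]=1
  size 3 → [1,5,6]=1  [3,5,6]=1  [4,5,6]=1
  size 4 → [1,3,5,6]=2  [1,4,5,6]=2  [2,3,5,6]=1  [3,4,5,6]=2
  size 5 → [0,2,3,5,6]=1  [1,2,3,5,6]=3  [1,3,4,5,6]=6  [2,3,4,5,6]=3
  first=0(p) contributes 12
  first=1(s) contributes 4
  first=4(r) contributes 4
|[w]| = 20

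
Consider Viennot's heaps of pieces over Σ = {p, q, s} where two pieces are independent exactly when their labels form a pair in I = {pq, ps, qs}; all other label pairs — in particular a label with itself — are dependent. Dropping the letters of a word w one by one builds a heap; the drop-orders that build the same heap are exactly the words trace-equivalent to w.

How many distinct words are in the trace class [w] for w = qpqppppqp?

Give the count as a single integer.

84

piece 0:q — minimal
piece 1:p — minimal
piece 2:q rests on {0:q}
piece 3:p rests on {1:p}
piece 4:p rests on {3:p}
piece 5:p rests on {4:p}
piece 6:p rests on {5:p}
piece 7:q rests on {2:q}
piece 8:p rests on {6:p}
minimal pieces: {0:q, 1:p}
ways to finish when only these pieces remain (= sum over removing one remaining piece with nothing left below it):
  1 left: {7}→1  {8}→1
  2 left: {2,7}→1  {6,8}→1  {7,8}→2
  3 left: {0,2,7}→1  {2,7,8}→3  {5,6,8}→1  {6,7,8}→3
  4 left: {0,2,7,8}→4  {2,6,7,8}→6  {4,5,6,8}→1  {5,6,7,8}→4
  5 left: {0,2,6,7,8}→10  {2,5,6,7,8}→10  {3,4,5,6,8}→1  {4,5,6,7,8}→5
  6 left: {0,2,5,6,7,8}→20  {1,3,4,5,6,8}→1  {2,4,5,6,7,8}→15  {3,4,5,6,7,8}→6
  7 left: {0,2,4,5,6,7,8}→35  {1,3,4,5,6,7,8}→7  {2,3,4,5,6,7,8}→21
  placing 0:q first → 28 extensions
  placing 1:p first → 56 extensions
total linear extensions = 84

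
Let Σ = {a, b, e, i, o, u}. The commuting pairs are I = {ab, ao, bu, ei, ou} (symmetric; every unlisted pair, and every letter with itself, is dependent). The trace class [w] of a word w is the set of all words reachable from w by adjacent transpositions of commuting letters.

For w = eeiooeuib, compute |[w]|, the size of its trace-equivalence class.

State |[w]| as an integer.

0(e) covers ∅
1(e) covers 0:e
2(i) covers ∅
3(o) covers 1:e, 2:i
4(o) covers 3:o
5(e) covers 4:o
6(u) covers 5:e
7(i) covers 6:u
8(b) covers 7:i
floor of heap: 0:e, 2:i
completions by unplaced set U, small U first (add the entries for U minus each lowest piece of U):
  |U|=1: {8}:1
  |U|=2: {7,8}:1
  |U|=3: {6,7,8}:1
  |U|=4: {5,6,7,8}:1
  |U|=5: {4,5,6,7,8}:1
  |U|=6: {3,4,5,6,7,8}:1
  |U|=7: {1,3,4,5,6,7,8}:1  {2,3,4,5,6,7,8}:1
  start at 0(e): 2
  start at 2(i): 1
sum over floor = 3

3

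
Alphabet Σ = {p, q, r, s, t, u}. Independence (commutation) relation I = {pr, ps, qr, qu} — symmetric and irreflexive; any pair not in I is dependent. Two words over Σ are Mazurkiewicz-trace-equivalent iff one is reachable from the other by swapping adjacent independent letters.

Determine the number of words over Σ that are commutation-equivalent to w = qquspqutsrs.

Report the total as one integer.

0(q) covers ∅
1(q) covers 0:q
2(u) covers ∅
3(s) covers 1:q, 2:u
4(p) covers 1:q, 2:u
5(q) covers 3:s, 4:p
6(u) covers 3:s, 4:p
7(t) covers 5:q, 6:u
8(s) covers 7:t
9(r) covers 8:s
10(s) covers 9:r
floor of heap: 0:q, 2:u
completions by unplaced set U, small U first (add the entries for U minus each lowest piece of U):
  |U|=1: {10}:1
  |U|=2: {9,10}:1
  |U|=3: {8,9,10}:1
  |U|=4: {7,8,9,10}:1
  |U|=5: {5,7,8,9,10}:1  {6,7,8,9,10}:1
  |U|=6: {5,6,7,8,9,10}:2
  |U|=7: {3,5,6,7,8,9,10}:2  {4,5,6,7,8,9,10}:2
  |U|=8: {3,4,5,6,7,8,9,10}:4
  |U|=9: {1,3,4,5,6,7,8,9,10}:4  {2,3,4,5,6,7,8,9,10}:4
  start at 0(q): 8
  start at 2(u): 4
sum over floor = 12

12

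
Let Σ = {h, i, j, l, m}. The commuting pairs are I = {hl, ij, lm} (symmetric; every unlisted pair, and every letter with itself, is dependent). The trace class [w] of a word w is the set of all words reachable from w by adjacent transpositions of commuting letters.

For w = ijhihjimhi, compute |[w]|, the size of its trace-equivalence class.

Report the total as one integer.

drop 0:i onto floor
drop 1:j onto floor
drop 2:h onto {0:i, 1:j}
drop 3:i onto {2:h}
drop 4:h onto {3:i}
drop 5:j onto {4:h}
drop 6:i onto {4:h}
drop 7:m onto {5:j, 6:i}
drop 8:h onto {7:m}
drop 9:i onto {8:h}
ground layer = {0:i, 1:j}
drop-orders for the pieces not yet dropped (sum over which currently-grounded one goes next):
  1 to go: {9} 1
  2 to go: {8,9} 1
  3 to go: {7,8,9} 1
  4 to go: {5,7,8,9} 1  {6,7,8,9} 1
  5 to go: {5,6,7,8,9} 2
  6 to go: {4,5,6,7,8,9} 2
  7 to go: {3,4,5,6,7,8,9} 2
  8 to go: {2,3,4,5,6,7,8,9} 2
  if 0:i drops first: 2 orders
  if 1:j drops first: 2 orders
heap linearizations: 4

4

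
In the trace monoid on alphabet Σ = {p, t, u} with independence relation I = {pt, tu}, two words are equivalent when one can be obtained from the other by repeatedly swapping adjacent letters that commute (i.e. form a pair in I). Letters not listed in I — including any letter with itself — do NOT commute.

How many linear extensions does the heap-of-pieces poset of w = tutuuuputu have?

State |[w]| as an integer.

0(t) covers ∅
1(u) covers ∅
2(t) covers 0:t
3(u) covers 1:u
4(u) covers 3:u
5(u) covers 4:u
6(p) covers 5:u
7(u) covers 6:p
8(t) covers 2:t
9(u) covers 7:u
floor of heap: 0:t, 1:u
completions by unplaced set U, small U first (add the entries for U minus each lowest piece of U):
  |U|=1: {8}:1  {9}:1
  |U|=2: {2,8}:1  {7,9}:1  {8,9}:2
  |U|=3: {0,2,8}:1  {2,8,9}:3  {6,7,9}:1  {7,8,9}:3
  |U|=4: {0,2,8,9}:4  {2,7,8,9}:6  {5,6,7,9}:1  {6,7,8,9}:4
  |U|=5: {0,2,7,8,9}:10  {2,6,7,8,9}:10  {4,5,6,7,9}:1  {5,6,7,8,9}:5
  |U|=6: {0,2,6,7,8,9}:20  {2,5,6,7,8,9}:15  {3,4,5,6,7,9}:1  {4,5,6,7,8,9}:6
  |U|=7: {0,2,5,6,7,8,9}:35  {1,3,4,5,6,7,9}:1  {2,4,5,6,7,8,9}:21  {3,4,5,6,7,8,9}:7
  |U|=8: {0,2,4,5,6,7,8,9}:56  {1,3,4,5,6,7,8,9}:8  {2,3,4,5,6,7,8,9}:28
  start at 0(t): 36
  start at 1(u): 84
sum over floor = 120

120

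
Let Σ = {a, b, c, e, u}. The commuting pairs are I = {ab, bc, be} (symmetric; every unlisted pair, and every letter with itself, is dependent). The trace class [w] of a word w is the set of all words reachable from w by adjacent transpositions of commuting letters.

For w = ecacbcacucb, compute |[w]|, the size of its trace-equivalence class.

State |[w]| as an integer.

16

piece 0:e — minimal
piece 1:c rests on {0:e}
piece 2:a rests on {1:c}
piece 3:c rests on {2:a}
piece 4:b — minimal
piece 5:c rests on {3:c}
piece 6:a rests on {5:c}
piece 7:c rests on {6:a}
piece 8:u rests on {4:b, 7:c}
piece 9:c rests on {8:u}
piece 10:b rests on {8:u}
minimal pieces: {0:e, 4:b}
ways to finish when only these pieces remain (= sum over removing one remaining piece with nothing left below it):
  1 left: {9}→1  {10}→1
  2 left: {9,10}→2
  3 left: {8,9,10}→2
  4 left: {4,8,9,10}→2  {7,8,9,10}→2
  5 left: {4,7,8,9,10}→4  {6,7,8,9,10}→2
  6 left: {4,6,7,8,9,10}→6  {5,6,7,8,9,10}→2
  7 left: {3,5,6,7,8,9,10}→2  {4,5,6,7,8,9,10}→8
  8 left: {2,3,5,6,7,8,9,10}→2  {3,4,5,6,7,8,9,10}→10
  9 left: {1,2,3,5,6,7,8,9,10}→2  {2,3,4,5,6,7,8,9,10}→12
  placing 0:e first → 14 extensions
  placing 4:b first → 2 extensions
total linear extensions = 16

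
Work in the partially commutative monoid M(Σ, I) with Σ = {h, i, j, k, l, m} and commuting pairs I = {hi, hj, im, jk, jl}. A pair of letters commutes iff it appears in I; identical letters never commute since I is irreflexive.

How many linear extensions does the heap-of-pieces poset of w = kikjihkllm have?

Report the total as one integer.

5

#0=k has no predecessor
#1=i depends on [0:k]
#2=k depends on [1:i]
#3=j depends on [1:i]
#4=i depends on [2:k, 3:j]
#5=h depends on [2:k]
#6=k depends on [4:i, 5:h]
#7=l depends on [6:k]
#8=l depends on [7:l]
#9=m depends on [8:l]
sources: [0:k]
N(rest) = Σ N(rest − s) over sources s of rest; N(one piece) = 1:
  size 1 → [9]=1
  size 2 → [8,9]=1
  size 3 → [7,8,9]=1
  size 4 → [6,7,8,9]=1
  size 5 → [4,6,7,8,9]=1  [5,6,7,8,9]=1
  size 6 → [3,4,6,7,8,9]=1  [4,5,6,7,8,9]=2
  size 7 → [2,4,5,6,7,8,9]=2  [3,4,5,6,7,8,9]=3
  size 8 → [2,3,4,5,6,7,8,9]=5
  first=0(k) contributes 5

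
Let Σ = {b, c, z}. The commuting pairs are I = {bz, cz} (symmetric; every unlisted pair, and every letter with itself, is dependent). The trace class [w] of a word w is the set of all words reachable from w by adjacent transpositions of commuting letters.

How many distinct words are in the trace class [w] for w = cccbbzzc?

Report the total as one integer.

28

#0=c has no predecessor
#1=c depends on [0:c]
#2=c depends on [1:c]
#3=b depends on [2:c]
#4=b depends on [3:b]
#5=z has no predecessor
#6=z depends on [5:z]
#7=c depends on [4:b]
sources: [0:c, 5:z]
N(rest) = Σ N(rest − s) over sources s of rest; N(one piece) = 1:
  size 1 → [6]=1  [7]=1
  size 2 → [4,7]=1  [5,6]=1  [6,7]=2
  size 3 → [3,4,7]=1  [4,6,7]=3  [5,6,7]=3
  size 4 → [2,3,4,7]=1  [3,4,6,7]=4  [4,5,6,7]=6
  size 5 → [1,2,3,4,7]=1  [2,3,4,6,7]=5  [3,4,5,6,7]=10
  size 6 → [0,1,2,3,4,7]=1  [1,2,3,4,6,7]=6  [2,3,4,5,6,7]=15
  first=0(c) contributes 21
  first=5(z) contributes 7
|[w]| = 28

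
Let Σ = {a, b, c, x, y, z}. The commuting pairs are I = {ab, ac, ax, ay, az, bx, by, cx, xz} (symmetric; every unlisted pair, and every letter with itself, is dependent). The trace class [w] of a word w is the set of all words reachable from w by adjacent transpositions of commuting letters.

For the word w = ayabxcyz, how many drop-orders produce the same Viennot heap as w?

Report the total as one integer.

140

piece 0:a — minimal
piece 1:y — minimal
piece 2:a rests on {0:a}
piece 3:b — minimal
piece 4:x rests on {1:y}
piece 5:c rests on {1:y, 3:b}
piece 6:y rests on {4:x, 5:c}
piece 7:z rests on {6:y}
minimal pieces: {0:a, 1:y, 3:b}
ways to finish when only these pieces remain (= sum over removing one remaining piece with nothing left below it):
  1 left: {2}→1  {7}→1
  2 left: {0,2}→1  {2,7}→2  {6,7}→1
  3 left: {0,2,7}→3  {2,6,7}→3  {4,6,7}→1  {5,6,7}→1
  4 left: {0,2,6,7}→6  {2,4,6,7}→4  {2,5,6,7}→4  {3,5,6,7}→1  {4,5,6,7}→2
  5 left: {0,2,4,6,7}→10  {0,2,5,6,7}→10  {1,4,5,6,7}→2  {2,3,5,6,7}→5  {2,4,5,6,7}→10  {3,4,5,6,7}→3
  6 left: {0,2,3,5,6,7}→15  {0,2,4,5,6,7}→30  {1,2,4,5,6,7}→12  {1,3,4,5,6,7}→5  {2,3,4,5,6,7}→18
  placing 0:a first → 35 extensions
  placing 1:y first → 63 extensions
  placing 3:b first → 42 extensions
total linear extensions = 140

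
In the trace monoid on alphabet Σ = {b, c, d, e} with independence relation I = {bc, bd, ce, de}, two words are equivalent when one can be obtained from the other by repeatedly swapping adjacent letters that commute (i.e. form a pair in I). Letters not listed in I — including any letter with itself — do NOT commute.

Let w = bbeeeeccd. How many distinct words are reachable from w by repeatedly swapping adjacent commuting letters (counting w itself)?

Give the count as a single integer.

#0=b has no predecessor
#1=b depends on [0:b]
#2=e depends on [1:b]
#3=e depends on [2:e]
#4=e depends on [3:e]
#5=e depends on [4:e]
#6=c has no predecessor
#7=c depends on [6:c]
#8=d depends on [7:c]
sources: [0:b, 6:c]
N(rest) = Σ N(rest − s) over sources s of rest; N(one piece) = 1:
  size 1 → [5]=1  [8]=1
  size 2 → [4,5]=1  [5,8]=2  [7,8]=1
  size 3 → [3,4,5]=1  [4,5,8]=3  [5,7,8]=3  [6,7,8]=1
  size 4 → [2,3,4,5]=1  [3,4,5,8]=4  [4,5,7,8]=6  [5,6,7,8]=4
  size 5 → [1,2,3,4,5]=1  [2,3,4,5,8]=5  [3,4,5,7,8]=10  [4,5,6,7,8]=10
  size 6 → [0,1,2,3,4,5]=1  [1,2,3,4,5,8]=6  [2,3,4,5,7,8]=15  [3,4,5,6,7,8]=20
  size 7 → [0,1,2,3,4,5,8]=7  [1,2,3,4,5,7,8]=21  [2,3,4,5,6,7,8]=35
  first=0(b) contributes 56
  first=6(c) contributes 28
|[w]| = 84

84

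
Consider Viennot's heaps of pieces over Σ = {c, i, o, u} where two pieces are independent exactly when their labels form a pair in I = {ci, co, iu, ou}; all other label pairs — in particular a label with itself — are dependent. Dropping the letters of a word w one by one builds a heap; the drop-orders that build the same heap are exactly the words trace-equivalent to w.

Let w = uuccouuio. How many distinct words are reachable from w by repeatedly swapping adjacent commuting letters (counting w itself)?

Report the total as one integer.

piece 0:u — minimal
piece 1:u rests on {0:u}
piece 2:c rests on {1:u}
piece 3:c rests on {2:c}
piece 4:o — minimal
piece 5:u rests on {3:c}
piece 6:u rests on {5:u}
piece 7:i rests on {4:o}
piece 8:o rests on {7:i}
minimal pieces: {0:u, 4:o}
ways to finish when only these pieces remain (= sum over removing one remaining piece with nothing left below it):
  1 left: {6}→1  {8}→1
  2 left: {5,6}→1  {6,8}→2  {7,8}→1
  3 left: {3,5,6}→1  {4,7,8}→1  {5,6,8}→3  {6,7,8}→3
  4 left: {2,3,5,6}→1  {3,5,6,8}→4  {4,6,7,8}→4  {5,6,7,8}→6
  5 left: {1,2,3,5,6}→1  {2,3,5,6,8}→5  {3,5,6,7,8}→10  {4,5,6,7,8}→10
  6 left: {0,1,2,3,5,6}→1  {1,2,3,5,6,8}→6  {2,3,5,6,7,8}→15  {3,4,5,6,7,8}→20
  7 left: {0,1,2,3,5,6,8}→7  {1,2,3,5,6,7,8}→21  {2,3,4,5,6,7,8}→35
  placing 0:u first → 56 extensions
  placing 4:o first → 28 extensions
total linear extensions = 84

84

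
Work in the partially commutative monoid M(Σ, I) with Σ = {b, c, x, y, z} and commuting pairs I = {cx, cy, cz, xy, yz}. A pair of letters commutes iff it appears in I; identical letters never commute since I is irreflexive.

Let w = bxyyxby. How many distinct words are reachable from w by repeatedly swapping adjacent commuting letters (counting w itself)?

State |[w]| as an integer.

6

#0=b has no predecessor
#1=x depends on [0:b]
#2=y depends on [0:b]
#3=y depends on [2:y]
#4=x depends on [1:x]
#5=b depends on [3:y, 4:x]
#6=y depends on [5:b]
sources: [0:b]
N(rest) = Σ N(rest − s) over sources s of rest; N(one piece) = 1:
  size 1 → [6]=1
  size 2 → [5,6]=1
  size 3 → [3,5,6]=1  [4,5,6]=1
  size 4 → [1,4,5,6]=1  [2,3,5,6]=1  [3,4,5,6]=2
  size 5 → [1,3,4,5,6]=3  [2,3,4,5,6]=3
  first=0(b) contributes 6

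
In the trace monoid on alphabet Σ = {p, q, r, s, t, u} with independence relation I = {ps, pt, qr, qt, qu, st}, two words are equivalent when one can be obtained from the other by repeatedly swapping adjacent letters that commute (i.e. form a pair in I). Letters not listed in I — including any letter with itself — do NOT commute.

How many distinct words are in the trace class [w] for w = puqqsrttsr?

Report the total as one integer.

drop 0:p onto floor
drop 1:u onto {0:p}
drop 2:q onto {0:p}
drop 3:q onto {2:q}
drop 4:s onto {1:u, 3:q}
drop 5:r onto {4:s}
drop 6:t onto {5:r}
drop 7:t onto {6:t}
drop 8:s onto {5:r}
drop 9:r onto {7:t, 8:s}
ground layer = {0:p}
drop-orders for the pieces not yet dropped (sum over which currently-grounded one goes next):
  1 to go: {9} 1
  2 to go: {7,9} 1  {8,9} 1
  3 to go: {6,7,9} 1  {7,8,9} 2
  4 to go: {6,7,8,9} 3
  5 to go: {5,6,7,8,9} 3
  6 to go: {4,5,6,7,8,9} 3
  7 to go: {1,4,5,6,7,8,9} 3  {3,4,5,6,7,8,9} 3
  8 to go: {1,3,4,5,6,7,8,9} 6  {2,3,4,5,6,7,8,9} 3
  if 0:p drops first: 9 orders

9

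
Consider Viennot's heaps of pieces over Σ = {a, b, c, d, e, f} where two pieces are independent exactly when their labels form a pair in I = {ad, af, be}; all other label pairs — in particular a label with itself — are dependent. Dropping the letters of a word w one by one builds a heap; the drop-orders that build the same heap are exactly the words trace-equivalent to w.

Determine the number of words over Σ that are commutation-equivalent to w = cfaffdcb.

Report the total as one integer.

piece 0:c — minimal
piece 1:f rests on {0:c}
piece 2:a rests on {0:c}
piece 3:f rests on {1:f}
piece 4:f rests on {3:f}
piece 5:d rests on {4:f}
piece 6:c rests on {2:a, 5:d}
piece 7:b rests on {6:c}
minimal pieces: {0:c}
ways to finish when only these pieces remain (= sum over removing one remaining piece with nothing left below it):
  1 left: {7}→1
  2 left: {6,7}→1
  3 left: {2,6,7}→1  {5,6,7}→1
  4 left: {2,5,6,7}→2  {4,5,6,7}→1
  5 left: {2,4,5,6,7}→3  {3,4,5,6,7}→1
  6 left: {1,3,4,5,6,7}→1  {2,3,4,5,6,7}→4
  placing 0:c first → 5 extensions

5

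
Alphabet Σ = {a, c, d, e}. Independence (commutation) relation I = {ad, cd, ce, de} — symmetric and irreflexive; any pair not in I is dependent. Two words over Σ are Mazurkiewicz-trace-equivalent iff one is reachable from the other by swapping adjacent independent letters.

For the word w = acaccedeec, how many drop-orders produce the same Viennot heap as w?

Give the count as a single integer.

200

piece 0:a — minimal
piece 1:c rests on {0:a}
piece 2:a rests on {1:c}
piece 3:c rests on {2:a}
piece 4:c rests on {3:c}
piece 5:e rests on {2:a}
piece 6:d — minimal
piece 7:e rests on {5:e}
piece 8:e rests on {7:e}
piece 9:c rests on {4:c}
minimal pieces: {0:a, 6:d}
ways to finish when only these pieces remain (= sum over removing one remaining piece with nothing left below it):
  1 left: {6}→1  {8}→1  {9}→1
  2 left: {4,9}→1  {6,8}→2  {6,9}→2  {7,8}→1  {8,9}→2
  3 left: {3,4,9}→1  {4,6,9}→3  {4,8,9}→3  {5,7,8}→1  {6,7,8}→3  {6,8,9}→6  {7,8,9}→3
  4 left: {3,4,6,9}→4  {3,4,8,9}→4  {4,6,8,9}→12  {4,7,8,9}→6  {5,6,7,8}→4  {5,7,8,9}→4  {6,7,8,9}→12
  5 left: {3,4,6,8,9}→20  {3,4,7,8,9}→10  {4,5,7,8,9}→10  {4,6,7,8,9}→30  {5,6,7,8,9}→20
  6 left: {3,4,5,7,8,9}→20  {3,4,6,7,8,9}→60  {4,5,6,7,8,9}→60
  7 left: {2,3,4,5,7,8,9}→20  {3,4,5,6,7,8,9}→140
  8 left: {1,2,3,4,5,7,8,9}→20  {2,3,4,5,6,7,8,9}→160
  placing 0:a first → 180 extensions
  placing 6:d first → 20 extensions
total linear extensions = 200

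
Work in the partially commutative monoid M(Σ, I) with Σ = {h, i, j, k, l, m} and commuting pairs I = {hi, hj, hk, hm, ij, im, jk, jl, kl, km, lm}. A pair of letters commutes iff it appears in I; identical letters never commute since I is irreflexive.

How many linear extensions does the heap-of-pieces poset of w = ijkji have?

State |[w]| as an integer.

piece 0:i — minimal
piece 1:j — minimal
piece 2:k rests on {0:i}
piece 3:j rests on {1:j}
piece 4:i rests on {2:k}
minimal pieces: {0:i, 1:j}
ways to finish when only these pieces remain (= sum over removing one remaining piece with nothing left below it):
  1 left: {3}→1  {4}→1
  2 left: {1,3}→1  {2,4}→1  {3,4}→2
  3 left: {0,2,4}→1  {1,3,4}→3  {2,3,4}→3
  placing 0:i first → 6 extensions
  placing 1:j first → 4 extensions
total linear extensions = 10

10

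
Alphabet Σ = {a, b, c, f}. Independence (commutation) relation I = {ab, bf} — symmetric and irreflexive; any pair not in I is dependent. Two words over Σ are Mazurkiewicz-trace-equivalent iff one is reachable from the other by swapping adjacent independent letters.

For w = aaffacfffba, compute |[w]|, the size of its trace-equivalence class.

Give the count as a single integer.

5

#0=a has no predecessor
#1=a depends on [0:a]
#2=f depends on [1:a]
#3=f depends on [2:f]
#4=a depends on [3:f]
#5=c depends on [4:a]
#6=f depends on [5:c]
#7=f depends on [6:f]
#8=f depends on [7:f]
#9=b depends on [5:c]
#10=a depends on [8:f]
sources: [0:a]
N(rest) = Σ N(rest − s) over sources s of rest; N(one piece) = 1:
  size 1 → [9]=1  [10]=1
  size 2 → [8,10]=1  [9,10]=2
  size 3 → [7,8,10]=1  [8,9,10]=3
  size 4 → [6,7,8,10]=1  [7,8,9,10]=4
  size 5 → [6,7,8,9,10]=5
  size 6 → [5,6,7,8,9,10]=5
  size 7 → [4,5,6,7,8,9,10]=5
  size 8 → [3,4,5,6,7,8,9,10]=5
  size 9 → [2,3,4,5,6,7,8,9,10]=5
  first=0(a) contributes 5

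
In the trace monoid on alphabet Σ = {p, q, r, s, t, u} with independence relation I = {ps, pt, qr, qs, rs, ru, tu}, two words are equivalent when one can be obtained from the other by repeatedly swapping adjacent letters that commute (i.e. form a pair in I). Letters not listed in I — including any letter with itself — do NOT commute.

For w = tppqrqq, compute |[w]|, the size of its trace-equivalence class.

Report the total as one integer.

0(t) covers ∅
1(p) covers ∅
2(p) covers 1:p
3(q) covers 0:t, 2:p
4(r) covers 0:t, 2:p
5(q) covers 3:q
6(q) covers 5:q
floor of heap: 0:t, 1:p
completions by unplaced set U, small U first (add the entries for U minus each lowest piece of U):
  |U|=1: {4}:1  {6}:1
  |U|=2: {4,6}:2  {5,6}:1
  |U|=3: {3,5,6}:1  {4,5,6}:3
  |U|=4: {3,4,5,6}:4
  |U|=5: {0,3,4,5,6}:4  {2,3,4,5,6}:4
  start at 0(t): 4
  start at 1(p): 8
sum over floor = 12

12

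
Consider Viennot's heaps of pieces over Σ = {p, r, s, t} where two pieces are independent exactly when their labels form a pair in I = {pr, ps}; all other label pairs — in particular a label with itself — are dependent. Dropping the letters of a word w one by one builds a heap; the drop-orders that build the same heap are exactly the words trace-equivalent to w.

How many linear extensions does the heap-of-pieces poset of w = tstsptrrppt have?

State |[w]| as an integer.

12

drop 0:t onto floor
drop 1:s onto {0:t}
drop 2:t onto {1:s}
drop 3:s onto {2:t}
drop 4:p onto {2:t}
drop 5:t onto {3:s, 4:p}
drop 6:r onto {5:t}
drop 7:r onto {6:r}
drop 8:p onto {5:t}
drop 9:p onto {8:p}
drop 10:t onto {7:r, 9:p}
ground layer = {0:t}
drop-orders for the pieces not yet dropped (sum over which currently-grounded one goes next):
  1 to go: {10} 1
  2 to go: {7,10} 1  {9,10} 1
  3 to go: {6,7,10} 1  {7,9,10} 2  {8,9,10} 1
  4 to go: {6,7,9,10} 3  {7,8,9,10} 3
  5 to go: {6,7,8,9,10} 6
  6 to go: {5,6,7,8,9,10} 6
  7 to go: {3,5,6,7,8,9,10} 6  {4,5,6,7,8,9,10} 6
  8 to go: {3,4,5,6,7,8,9,10} 12
  9 to go: {2,3,4,5,6,7,8,9,10} 12
  if 0:t drops first: 12 orders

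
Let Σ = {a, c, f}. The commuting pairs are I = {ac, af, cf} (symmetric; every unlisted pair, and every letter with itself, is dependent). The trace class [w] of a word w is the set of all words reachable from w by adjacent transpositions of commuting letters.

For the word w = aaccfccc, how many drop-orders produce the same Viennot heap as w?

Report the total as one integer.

#0=a has no predecessor
#1=a depends on [0:a]
#2=c has no predecessor
#3=c depends on [2:c]
#4=f has no predecessor
#5=c depends on [3:c]
#6=c depends on [5:c]
#7=c depends on [6:c]
sources: [0:a, 2:c, 4:f]
N(rest) = Σ N(rest − s) over sources s of rest; N(one piece) = 1:
  size 1 → [1]=1  [4]=1  [7]=1
  size 2 → [0,1]=1  [1,4]=2  [1,7]=2  [4,7]=2  [6,7]=1
  size 3 → [0,1,4]=3  [0,1,7]=3  [1,4,7]=6  [1,6,7]=3  [4,6,7]=3  [5,6,7]=1
  size 4 → [0,1,4,7]=12  [0,1,6,7]=6  [1,4,6,7]=12  [1,5,6,7]=4  [3,5,6,7]=1  [4,5,6,7]=4
  size 5 → [0,1,4,6,7]=30  [0,1,5,6,7]=10  [1,3,5,6,7]=5  [1,4,5,6,7]=20  [2,3,5,6,7]=1  [3,4,5,6,7]=5
  size 6 → [0,1,3,5,6,7]=15  [0,1,4,5,6,7]=60  [1,2,3,5,6,7]=6  [1,3,4,5,6,7]=30  [2,3,4,5,6,7]=6
  first=0(a) contributes 42
  first=2(c) contributes 105
  first=4(f) contributes 21
|[w]| = 168

168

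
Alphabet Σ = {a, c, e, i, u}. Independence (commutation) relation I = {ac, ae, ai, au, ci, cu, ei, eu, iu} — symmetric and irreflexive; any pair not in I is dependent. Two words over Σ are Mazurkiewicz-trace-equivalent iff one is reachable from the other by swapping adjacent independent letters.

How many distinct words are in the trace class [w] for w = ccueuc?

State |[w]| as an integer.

#0=c has no predecessor
#1=c depends on [0:c]
#2=u has no predecessor
#3=e depends on [1:c]
#4=u depends on [2:u]
#5=c depends on [3:e]
sources: [0:c, 2:u]
N(rest) = Σ N(rest − s) over sources s of rest; N(one piece) = 1:
  size 1 → [4]=1  [5]=1
  size 2 → [2,4]=1  [3,5]=1  [4,5]=2
  size 3 → [1,3,5]=1  [2,4,5]=3  [3,4,5]=3
  size 4 → [0,1,3,5]=1  [1,3,4,5]=4  [2,3,4,5]=6
  first=0(c) contributes 10
  first=2(u) contributes 5
|[w]| = 15

15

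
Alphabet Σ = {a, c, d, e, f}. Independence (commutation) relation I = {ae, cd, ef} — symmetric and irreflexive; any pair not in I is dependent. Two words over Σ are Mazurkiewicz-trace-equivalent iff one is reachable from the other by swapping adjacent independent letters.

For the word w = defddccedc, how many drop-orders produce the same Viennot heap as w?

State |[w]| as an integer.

piece 0:d — minimal
piece 1:e rests on {0:d}
piece 2:f rests on {0:d}
piece 3:d rests on {1:e, 2:f}
piece 4:d rests on {3:d}
piece 5:c rests on {1:e, 2:f}
piece 6:c rests on {5:c}
piece 7:e rests on {4:d, 6:c}
piece 8:d rests on {7:e}
piece 9:c rests on {7:e}
minimal pieces: {0:d}
ways to finish when only these pieces remain (= sum over removing one remaining piece with nothing left below it):
  1 left: {8}→1  {9}→1
  2 left: {8,9}→2
  3 left: {7,8,9}→2
  4 left: {4,7,8,9}→2  {6,7,8,9}→2
  5 left: {3,4,7,8,9}→2  {4,6,7,8,9}→4  {5,6,7,8,9}→2
  6 left: {3,4,6,7,8,9}→6  {4,5,6,7,8,9}→6
  7 left: {3,4,5,6,7,8,9}→12
  8 left: {1,3,4,5,6,7,8,9}→12  {2,3,4,5,6,7,8,9}→12
  placing 0:d first → 24 extensions

24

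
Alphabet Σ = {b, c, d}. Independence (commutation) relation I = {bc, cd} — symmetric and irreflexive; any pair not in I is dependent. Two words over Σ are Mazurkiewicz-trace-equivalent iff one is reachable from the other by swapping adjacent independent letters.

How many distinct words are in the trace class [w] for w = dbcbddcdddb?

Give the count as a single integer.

55

0(d) covers ∅
1(b) covers 0:d
2(c) covers ∅
3(b) covers 1:b
4(d) covers 3:b
5(d) covers 4:d
6(c) covers 2:c
7(d) covers 5:d
8(d) covers 7:d
9(d) covers 8:d
10(b) covers 9:d
floor of heap: 0:d, 2:c
completions by unplaced set U, small U first (add the entries for U minus each lowest piece of U):
  |U|=1: {6}:1  {10}:1
  |U|=2: {2,6}:1  {6,10}:2  {9,10}:1
  |U|=3: {2,6,10}:3  {6,9,10}:3  {8,9,10}:1
  |U|=4: {2,6,9,10}:6  {6,8,9,10}:4  {7,8,9,10}:1
  |U|=5: {2,6,8,9,10}:10  {5,7,8,9,10}:1  {6,7,8,9,10}:5
  |U|=6: {2,6,7,8,9,10}:15  {4,5,7,8,9,10}:1  {5,6,7,8,9,10}:6
  |U|=7: {2,5,6,7,8,9,10}:21  {3,4,5,7,8,9,10}:1  {4,5,6,7,8,9,10}:7
  |U|=8: {1,3,4,5,7,8,9,10}:1  {2,4,5,6,7,8,9,10}:28  {3,4,5,6,7,8,9,10}:8
  |U|=9: {0,1,3,4,5,7,8,9,10}:1  {1,3,4,5,6,7,8,9,10}:9  {2,3,4,5,6,7,8,9,10}:36
  start at 0(d): 45
  start at 2(c): 10
sum over floor = 55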